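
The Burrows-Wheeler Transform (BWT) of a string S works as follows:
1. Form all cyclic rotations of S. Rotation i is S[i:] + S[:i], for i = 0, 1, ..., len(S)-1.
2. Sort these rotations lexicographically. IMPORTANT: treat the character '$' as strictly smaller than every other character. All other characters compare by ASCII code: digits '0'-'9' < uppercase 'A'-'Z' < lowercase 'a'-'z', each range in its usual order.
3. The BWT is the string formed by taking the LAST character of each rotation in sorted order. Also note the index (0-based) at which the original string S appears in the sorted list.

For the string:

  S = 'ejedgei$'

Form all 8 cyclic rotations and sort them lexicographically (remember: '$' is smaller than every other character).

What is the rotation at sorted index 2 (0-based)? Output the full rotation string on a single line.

Answer: edgei$ej

Derivation:
All 8 rotations (rotation i = S[i:]+S[:i]):
  rot[0] = ejedgei$
  rot[1] = jedgei$e
  rot[2] = edgei$ej
  rot[3] = dgei$eje
  rot[4] = gei$ejed
  rot[5] = ei$ejedg
  rot[6] = i$ejedge
  rot[7] = $ejedgei
Sorted (with $ < everything):
  sorted[0] = $ejedgei
  sorted[1] = dgei$eje
  sorted[2] = edgei$ej
  sorted[3] = ei$ejedg
  sorted[4] = ejedgei$
  sorted[5] = gei$ejed
  sorted[6] = i$ejedge
  sorted[7] = jedgei$e
sorted[2] = edgei$ej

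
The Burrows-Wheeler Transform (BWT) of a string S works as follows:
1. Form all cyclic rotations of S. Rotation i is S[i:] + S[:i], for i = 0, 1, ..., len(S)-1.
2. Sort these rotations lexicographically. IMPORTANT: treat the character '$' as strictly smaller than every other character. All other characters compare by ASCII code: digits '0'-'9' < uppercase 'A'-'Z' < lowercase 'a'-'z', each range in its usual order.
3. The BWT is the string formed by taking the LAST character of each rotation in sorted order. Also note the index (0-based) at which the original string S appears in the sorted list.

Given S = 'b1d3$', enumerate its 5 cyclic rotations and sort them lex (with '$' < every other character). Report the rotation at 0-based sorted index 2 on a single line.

Answer: 3$b1d

Derivation:
All 5 rotations (rotation i = S[i:]+S[:i]):
  rot[0] = b1d3$
  rot[1] = 1d3$b
  rot[2] = d3$b1
  rot[3] = 3$b1d
  rot[4] = $b1d3
Sorted (with $ < everything):
  sorted[0] = $b1d3
  sorted[1] = 1d3$b
  sorted[2] = 3$b1d
  sorted[3] = b1d3$
  sorted[4] = d3$b1
sorted[2] = 3$b1d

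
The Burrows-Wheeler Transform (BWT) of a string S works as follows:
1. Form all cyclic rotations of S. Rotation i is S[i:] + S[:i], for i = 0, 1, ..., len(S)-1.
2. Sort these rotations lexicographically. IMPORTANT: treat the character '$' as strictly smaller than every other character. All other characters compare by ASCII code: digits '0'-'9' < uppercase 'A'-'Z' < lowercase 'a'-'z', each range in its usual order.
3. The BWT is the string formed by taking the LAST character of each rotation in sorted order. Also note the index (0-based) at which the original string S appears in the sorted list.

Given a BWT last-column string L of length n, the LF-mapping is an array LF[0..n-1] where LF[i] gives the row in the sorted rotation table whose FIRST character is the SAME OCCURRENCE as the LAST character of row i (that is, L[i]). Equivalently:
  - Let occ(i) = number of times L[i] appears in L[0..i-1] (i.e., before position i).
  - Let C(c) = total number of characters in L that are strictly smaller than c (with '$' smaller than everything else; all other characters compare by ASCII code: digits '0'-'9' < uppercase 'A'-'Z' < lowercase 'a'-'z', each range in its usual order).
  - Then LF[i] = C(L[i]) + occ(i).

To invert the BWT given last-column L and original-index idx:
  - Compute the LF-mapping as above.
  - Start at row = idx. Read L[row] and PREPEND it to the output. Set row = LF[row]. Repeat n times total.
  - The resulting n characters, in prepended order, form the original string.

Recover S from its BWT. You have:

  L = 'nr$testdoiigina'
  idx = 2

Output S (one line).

LF mapping: 8 11 0 13 3 12 14 2 10 5 6 4 7 9 1
Walk LF starting at row 2, prepending L[row]:
  step 1: row=2, L[2]='$', prepend. Next row=LF[2]=0
  step 2: row=0, L[0]='n', prepend. Next row=LF[0]=8
  step 3: row=8, L[8]='o', prepend. Next row=LF[8]=10
  step 4: row=10, L[10]='i', prepend. Next row=LF[10]=6
  step 5: row=6, L[6]='t', prepend. Next row=LF[6]=14
  step 6: row=14, L[14]='a', prepend. Next row=LF[14]=1
  step 7: row=1, L[1]='r', prepend. Next row=LF[1]=11
  step 8: row=11, L[11]='g', prepend. Next row=LF[11]=4
  step 9: row=4, L[4]='e', prepend. Next row=LF[4]=3
  step 10: row=3, L[3]='t', prepend. Next row=LF[3]=13
  step 11: row=13, L[13]='n', prepend. Next row=LF[13]=9
  step 12: row=9, L[9]='i', prepend. Next row=LF[9]=5
  step 13: row=5, L[5]='s', prepend. Next row=LF[5]=12
  step 14: row=12, L[12]='i', prepend. Next row=LF[12]=7
  step 15: row=7, L[7]='d', prepend. Next row=LF[7]=2
Reversed output: disintegration$

Answer: disintegration$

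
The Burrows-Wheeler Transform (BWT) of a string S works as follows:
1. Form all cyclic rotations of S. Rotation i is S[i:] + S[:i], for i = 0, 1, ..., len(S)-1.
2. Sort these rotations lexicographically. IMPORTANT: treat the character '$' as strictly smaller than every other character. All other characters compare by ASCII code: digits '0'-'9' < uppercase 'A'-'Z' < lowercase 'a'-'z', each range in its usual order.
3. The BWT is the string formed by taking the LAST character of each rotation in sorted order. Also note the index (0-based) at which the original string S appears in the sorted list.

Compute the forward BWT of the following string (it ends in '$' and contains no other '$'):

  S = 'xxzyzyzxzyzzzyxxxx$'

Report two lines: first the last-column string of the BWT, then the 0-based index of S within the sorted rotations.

All 19 rotations (rotation i = S[i:]+S[:i]):
  rot[0] = xxzyzyzxzyzzzyxxxx$
  rot[1] = xzyzyzxzyzzzyxxxx$x
  rot[2] = zyzyzxzyzzzyxxxx$xx
  rot[3] = yzyzxzyzzzyxxxx$xxz
  rot[4] = zyzxzyzzzyxxxx$xxzy
  rot[5] = yzxzyzzzyxxxx$xxzyz
  rot[6] = zxzyzzzyxxxx$xxzyzy
  rot[7] = xzyzzzyxxxx$xxzyzyz
  rot[8] = zyzzzyxxxx$xxzyzyzx
  rot[9] = yzzzyxxxx$xxzyzyzxz
  rot[10] = zzzyxxxx$xxzyzyzxzy
  rot[11] = zzyxxxx$xxzyzyzxzyz
  rot[12] = zyxxxx$xxzyzyzxzyzz
  rot[13] = yxxxx$xxzyzyzxzyzzz
  rot[14] = xxxx$xxzyzyzxzyzzzy
  rot[15] = xxx$xxzyzyzxzyzzzyx
  rot[16] = xx$xxzyzyzxzyzzzyxx
  rot[17] = x$xxzyzyzxzyzzzyxxx
  rot[18] = $xxzyzyzxzyzzzyxxxx
Sorted (with $ < everything):
  sorted[0] = $xxzyzyzxzyzzzyxxxx  (last char: 'x')
  sorted[1] = x$xxzyzyzxzyzzzyxxx  (last char: 'x')
  sorted[2] = xx$xxzyzyzxzyzzzyxx  (last char: 'x')
  sorted[3] = xxx$xxzyzyzxzyzzzyx  (last char: 'x')
  sorted[4] = xxxx$xxzyzyzxzyzzzy  (last char: 'y')
  sorted[5] = xxzyzyzxzyzzzyxxxx$  (last char: '$')
  sorted[6] = xzyzyzxzyzzzyxxxx$x  (last char: 'x')
  sorted[7] = xzyzzzyxxxx$xxzyzyz  (last char: 'z')
  sorted[8] = yxxxx$xxzyzyzxzyzzz  (last char: 'z')
  sorted[9] = yzxzyzzzyxxxx$xxzyz  (last char: 'z')
  sorted[10] = yzyzxzyzzzyxxxx$xxz  (last char: 'z')
  sorted[11] = yzzzyxxxx$xxzyzyzxz  (last char: 'z')
  sorted[12] = zxzyzzzyxxxx$xxzyzy  (last char: 'y')
  sorted[13] = zyxxxx$xxzyzyzxzyzz  (last char: 'z')
  sorted[14] = zyzxzyzzzyxxxx$xxzy  (last char: 'y')
  sorted[15] = zyzyzxzyzzzyxxxx$xx  (last char: 'x')
  sorted[16] = zyzzzyxxxx$xxzyzyzx  (last char: 'x')
  sorted[17] = zzyxxxx$xxzyzyzxzyz  (last char: 'z')
  sorted[18] = zzzyxxxx$xxzyzyzxzy  (last char: 'y')
Last column: xxxxy$xzzzzzyzyxxzy
Original string S is at sorted index 5

Answer: xxxxy$xzzzzzyzyxxzy
5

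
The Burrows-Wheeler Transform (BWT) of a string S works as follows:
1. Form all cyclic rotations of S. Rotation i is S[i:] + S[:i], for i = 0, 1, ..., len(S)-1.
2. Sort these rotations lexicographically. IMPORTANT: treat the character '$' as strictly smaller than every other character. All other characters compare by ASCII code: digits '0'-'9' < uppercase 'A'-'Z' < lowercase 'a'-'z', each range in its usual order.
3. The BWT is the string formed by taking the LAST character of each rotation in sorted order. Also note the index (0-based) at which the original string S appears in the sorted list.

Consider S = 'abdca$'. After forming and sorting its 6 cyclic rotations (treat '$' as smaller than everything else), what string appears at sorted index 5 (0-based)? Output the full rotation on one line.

Answer: dca$ab

Derivation:
All 6 rotations (rotation i = S[i:]+S[:i]):
  rot[0] = abdca$
  rot[1] = bdca$a
  rot[2] = dca$ab
  rot[3] = ca$abd
  rot[4] = a$abdc
  rot[5] = $abdca
Sorted (with $ < everything):
  sorted[0] = $abdca
  sorted[1] = a$abdc
  sorted[2] = abdca$
  sorted[3] = bdca$a
  sorted[4] = ca$abd
  sorted[5] = dca$ab
sorted[5] = dca$ab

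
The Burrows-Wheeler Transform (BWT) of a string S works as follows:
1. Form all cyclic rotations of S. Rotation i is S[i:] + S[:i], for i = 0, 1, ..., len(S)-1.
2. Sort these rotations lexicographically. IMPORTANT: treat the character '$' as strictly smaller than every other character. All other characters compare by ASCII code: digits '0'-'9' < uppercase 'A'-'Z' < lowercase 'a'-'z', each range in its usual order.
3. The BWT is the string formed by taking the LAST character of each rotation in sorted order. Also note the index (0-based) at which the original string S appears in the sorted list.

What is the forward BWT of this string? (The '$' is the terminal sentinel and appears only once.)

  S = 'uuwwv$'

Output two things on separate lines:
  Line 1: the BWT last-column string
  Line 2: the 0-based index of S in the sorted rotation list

Answer: v$uwwu
1

Derivation:
All 6 rotations (rotation i = S[i:]+S[:i]):
  rot[0] = uuwwv$
  rot[1] = uwwv$u
  rot[2] = wwv$uu
  rot[3] = wv$uuw
  rot[4] = v$uuww
  rot[5] = $uuwwv
Sorted (with $ < everything):
  sorted[0] = $uuwwv  (last char: 'v')
  sorted[1] = uuwwv$  (last char: '$')
  sorted[2] = uwwv$u  (last char: 'u')
  sorted[3] = v$uuww  (last char: 'w')
  sorted[4] = wv$uuw  (last char: 'w')
  sorted[5] = wwv$uu  (last char: 'u')
Last column: v$uwwu
Original string S is at sorted index 1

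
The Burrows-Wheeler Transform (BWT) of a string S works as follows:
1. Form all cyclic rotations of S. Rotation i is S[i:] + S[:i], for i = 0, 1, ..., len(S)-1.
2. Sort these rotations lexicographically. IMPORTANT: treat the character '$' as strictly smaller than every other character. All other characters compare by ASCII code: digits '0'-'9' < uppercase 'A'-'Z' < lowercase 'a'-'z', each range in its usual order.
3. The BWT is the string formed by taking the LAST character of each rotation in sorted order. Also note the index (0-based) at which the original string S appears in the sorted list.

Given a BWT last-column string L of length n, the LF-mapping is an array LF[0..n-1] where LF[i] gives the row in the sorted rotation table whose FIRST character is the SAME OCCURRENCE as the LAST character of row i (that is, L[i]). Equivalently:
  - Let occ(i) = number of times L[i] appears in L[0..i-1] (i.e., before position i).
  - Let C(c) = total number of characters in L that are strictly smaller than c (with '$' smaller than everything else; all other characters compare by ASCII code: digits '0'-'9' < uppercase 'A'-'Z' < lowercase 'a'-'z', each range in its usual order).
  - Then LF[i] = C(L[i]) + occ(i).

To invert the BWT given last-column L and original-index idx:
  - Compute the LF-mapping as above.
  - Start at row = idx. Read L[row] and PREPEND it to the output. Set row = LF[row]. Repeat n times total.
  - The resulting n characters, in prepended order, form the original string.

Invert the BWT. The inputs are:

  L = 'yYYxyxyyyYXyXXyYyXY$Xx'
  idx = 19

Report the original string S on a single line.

Answer: yxXxyyYXYyYYyXyYXxXyy$

Derivation:
LF mapping: 14 6 7 11 15 12 16 17 18 8 1 19 2 3 20 9 21 4 10 0 5 13
Walk LF starting at row 19, prepending L[row]:
  step 1: row=19, L[19]='$', prepend. Next row=LF[19]=0
  step 2: row=0, L[0]='y', prepend. Next row=LF[0]=14
  step 3: row=14, L[14]='y', prepend. Next row=LF[14]=20
  step 4: row=20, L[20]='X', prepend. Next row=LF[20]=5
  step 5: row=5, L[5]='x', prepend. Next row=LF[5]=12
  step 6: row=12, L[12]='X', prepend. Next row=LF[12]=2
  step 7: row=2, L[2]='Y', prepend. Next row=LF[2]=7
  step 8: row=7, L[7]='y', prepend. Next row=LF[7]=17
  step 9: row=17, L[17]='X', prepend. Next row=LF[17]=4
  step 10: row=4, L[4]='y', prepend. Next row=LF[4]=15
  step 11: row=15, L[15]='Y', prepend. Next row=LF[15]=9
  step 12: row=9, L[9]='Y', prepend. Next row=LF[9]=8
  step 13: row=8, L[8]='y', prepend. Next row=LF[8]=18
  step 14: row=18, L[18]='Y', prepend. Next row=LF[18]=10
  step 15: row=10, L[10]='X', prepend. Next row=LF[10]=1
  step 16: row=1, L[1]='Y', prepend. Next row=LF[1]=6
  step 17: row=6, L[6]='y', prepend. Next row=LF[6]=16
  step 18: row=16, L[16]='y', prepend. Next row=LF[16]=21
  step 19: row=21, L[21]='x', prepend. Next row=LF[21]=13
  step 20: row=13, L[13]='X', prepend. Next row=LF[13]=3
  step 21: row=3, L[3]='x', prepend. Next row=LF[3]=11
  step 22: row=11, L[11]='y', prepend. Next row=LF[11]=19
Reversed output: yxXxyyYXYyYYyXyYXxXyy$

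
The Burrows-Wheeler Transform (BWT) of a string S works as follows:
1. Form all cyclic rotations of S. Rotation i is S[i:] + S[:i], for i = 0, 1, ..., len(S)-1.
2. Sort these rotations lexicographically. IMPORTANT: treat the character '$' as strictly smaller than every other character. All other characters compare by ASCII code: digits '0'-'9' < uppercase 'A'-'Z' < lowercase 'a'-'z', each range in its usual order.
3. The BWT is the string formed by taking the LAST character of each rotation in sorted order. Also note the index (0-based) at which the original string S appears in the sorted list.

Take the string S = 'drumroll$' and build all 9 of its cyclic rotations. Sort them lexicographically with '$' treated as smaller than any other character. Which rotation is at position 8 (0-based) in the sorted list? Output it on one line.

Answer: umroll$dr

Derivation:
All 9 rotations (rotation i = S[i:]+S[:i]):
  rot[0] = drumroll$
  rot[1] = rumroll$d
  rot[2] = umroll$dr
  rot[3] = mroll$dru
  rot[4] = roll$drum
  rot[5] = oll$drumr
  rot[6] = ll$drumro
  rot[7] = l$drumrol
  rot[8] = $drumroll
Sorted (with $ < everything):
  sorted[0] = $drumroll
  sorted[1] = drumroll$
  sorted[2] = l$drumrol
  sorted[3] = ll$drumro
  sorted[4] = mroll$dru
  sorted[5] = oll$drumr
  sorted[6] = roll$drum
  sorted[7] = rumroll$d
  sorted[8] = umroll$dr
sorted[8] = umroll$dr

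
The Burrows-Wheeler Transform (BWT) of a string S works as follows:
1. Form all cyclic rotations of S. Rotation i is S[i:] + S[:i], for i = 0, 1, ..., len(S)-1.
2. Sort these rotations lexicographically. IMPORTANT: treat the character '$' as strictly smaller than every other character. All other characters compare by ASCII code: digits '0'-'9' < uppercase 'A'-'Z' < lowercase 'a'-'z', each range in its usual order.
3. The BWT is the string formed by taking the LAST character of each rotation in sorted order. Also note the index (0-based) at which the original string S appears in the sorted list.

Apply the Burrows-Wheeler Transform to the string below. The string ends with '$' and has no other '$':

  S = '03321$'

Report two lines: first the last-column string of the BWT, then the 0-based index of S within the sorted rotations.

All 6 rotations (rotation i = S[i:]+S[:i]):
  rot[0] = 03321$
  rot[1] = 3321$0
  rot[2] = 321$03
  rot[3] = 21$033
  rot[4] = 1$0332
  rot[5] = $03321
Sorted (with $ < everything):
  sorted[0] = $03321  (last char: '1')
  sorted[1] = 03321$  (last char: '$')
  sorted[2] = 1$0332  (last char: '2')
  sorted[3] = 21$033  (last char: '3')
  sorted[4] = 321$03  (last char: '3')
  sorted[5] = 3321$0  (last char: '0')
Last column: 1$2330
Original string S is at sorted index 1

Answer: 1$2330
1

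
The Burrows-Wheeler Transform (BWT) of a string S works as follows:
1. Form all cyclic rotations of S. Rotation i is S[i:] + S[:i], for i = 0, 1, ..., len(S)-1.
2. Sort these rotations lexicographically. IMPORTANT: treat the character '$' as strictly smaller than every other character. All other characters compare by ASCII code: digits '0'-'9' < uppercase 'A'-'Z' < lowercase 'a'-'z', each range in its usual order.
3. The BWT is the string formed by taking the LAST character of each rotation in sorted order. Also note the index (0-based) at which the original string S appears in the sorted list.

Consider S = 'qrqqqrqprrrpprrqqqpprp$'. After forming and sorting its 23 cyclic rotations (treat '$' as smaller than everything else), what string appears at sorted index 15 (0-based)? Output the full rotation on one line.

Answer: rp$qrqqqrqprrrpprrqqqpp

Derivation:
All 23 rotations (rotation i = S[i:]+S[:i]):
  rot[0] = qrqqqrqprrrpprrqqqpprp$
  rot[1] = rqqqrqprrrpprrqqqpprp$q
  rot[2] = qqqrqprrrpprrqqqpprp$qr
  rot[3] = qqrqprrrpprrqqqpprp$qrq
  rot[4] = qrqprrrpprrqqqpprp$qrqq
  rot[5] = rqprrrpprrqqqpprp$qrqqq
  rot[6] = qprrrpprrqqqpprp$qrqqqr
  rot[7] = prrrpprrqqqpprp$qrqqqrq
  rot[8] = rrrpprrqqqpprp$qrqqqrqp
  rot[9] = rrpprrqqqpprp$qrqqqrqpr
  rot[10] = rpprrqqqpprp$qrqqqrqprr
  rot[11] = pprrqqqpprp$qrqqqrqprrr
  rot[12] = prrqqqpprp$qrqqqrqprrrp
  rot[13] = rrqqqpprp$qrqqqrqprrrpp
  rot[14] = rqqqpprp$qrqqqrqprrrppr
  rot[15] = qqqpprp$qrqqqrqprrrpprr
  rot[16] = qqpprp$qrqqqrqprrrpprrq
  rot[17] = qpprp$qrqqqrqprrrpprrqq
  rot[18] = pprp$qrqqqrqprrrpprrqqq
  rot[19] = prp$qrqqqrqprrrpprrqqqp
  rot[20] = rp$qrqqqrqprrrpprrqqqpp
  rot[21] = p$qrqqqrqprrrpprrqqqppr
  rot[22] = $qrqqqrqprrrpprrqqqpprp
Sorted (with $ < everything):
  sorted[0] = $qrqqqrqprrrpprrqqqpprp
  sorted[1] = p$qrqqqrqprrrpprrqqqppr
  sorted[2] = pprp$qrqqqrqprrrpprrqqq
  sorted[3] = pprrqqqpprp$qrqqqrqprrr
  sorted[4] = prp$qrqqqrqprrrpprrqqqp
  sorted[5] = prrqqqpprp$qrqqqrqprrrp
  sorted[6] = prrrpprrqqqpprp$qrqqqrq
  sorted[7] = qpprp$qrqqqrqprrrpprrqq
  sorted[8] = qprrrpprrqqqpprp$qrqqqr
  sorted[9] = qqpprp$qrqqqrqprrrpprrq
  sorted[10] = qqqpprp$qrqqqrqprrrpprr
  sorted[11] = qqqrqprrrpprrqqqpprp$qr
  sorted[12] = qqrqprrrpprrqqqpprp$qrq
  sorted[13] = qrqprrrpprrqqqpprp$qrqq
  sorted[14] = qrqqqrqprrrpprrqqqpprp$
  sorted[15] = rp$qrqqqrqprrrpprrqqqpp
  sorted[16] = rpprrqqqpprp$qrqqqrqprr
  sorted[17] = rqprrrpprrqqqpprp$qrqqq
  sorted[18] = rqqqpprp$qrqqqrqprrrppr
  sorted[19] = rqqqrqprrrpprrqqqpprp$q
  sorted[20] = rrpprrqqqpprp$qrqqqrqpr
  sorted[21] = rrqqqpprp$qrqqqrqprrrpp
  sorted[22] = rrrpprrqqqpprp$qrqqqrqp
sorted[15] = rp$qrqqqrqprrrpprrqqqpp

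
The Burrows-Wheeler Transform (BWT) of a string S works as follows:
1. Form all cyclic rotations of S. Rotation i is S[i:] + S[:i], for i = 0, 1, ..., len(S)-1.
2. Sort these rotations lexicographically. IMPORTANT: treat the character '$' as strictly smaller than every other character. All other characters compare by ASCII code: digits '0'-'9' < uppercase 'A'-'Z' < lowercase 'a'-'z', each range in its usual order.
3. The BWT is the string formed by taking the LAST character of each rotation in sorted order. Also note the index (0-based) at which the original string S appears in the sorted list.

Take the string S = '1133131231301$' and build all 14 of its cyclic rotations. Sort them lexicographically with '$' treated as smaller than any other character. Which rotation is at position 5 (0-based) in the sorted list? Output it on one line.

Answer: 1301$113313123

Derivation:
All 14 rotations (rotation i = S[i:]+S[:i]):
  rot[0] = 1133131231301$
  rot[1] = 133131231301$1
  rot[2] = 33131231301$11
  rot[3] = 3131231301$113
  rot[4] = 131231301$1133
  rot[5] = 31231301$11331
  rot[6] = 1231301$113313
  rot[7] = 231301$1133131
  rot[8] = 31301$11331312
  rot[9] = 1301$113313123
  rot[10] = 301$1133131231
  rot[11] = 01$11331312313
  rot[12] = 1$113313123130
  rot[13] = $1133131231301
Sorted (with $ < everything):
  sorted[0] = $1133131231301
  sorted[1] = 01$11331312313
  sorted[2] = 1$113313123130
  sorted[3] = 1133131231301$
  sorted[4] = 1231301$113313
  sorted[5] = 1301$113313123
  sorted[6] = 131231301$1133
  sorted[7] = 133131231301$1
  sorted[8] = 231301$1133131
  sorted[9] = 301$1133131231
  sorted[10] = 31231301$11331
  sorted[11] = 31301$11331312
  sorted[12] = 3131231301$113
  sorted[13] = 33131231301$11
sorted[5] = 1301$113313123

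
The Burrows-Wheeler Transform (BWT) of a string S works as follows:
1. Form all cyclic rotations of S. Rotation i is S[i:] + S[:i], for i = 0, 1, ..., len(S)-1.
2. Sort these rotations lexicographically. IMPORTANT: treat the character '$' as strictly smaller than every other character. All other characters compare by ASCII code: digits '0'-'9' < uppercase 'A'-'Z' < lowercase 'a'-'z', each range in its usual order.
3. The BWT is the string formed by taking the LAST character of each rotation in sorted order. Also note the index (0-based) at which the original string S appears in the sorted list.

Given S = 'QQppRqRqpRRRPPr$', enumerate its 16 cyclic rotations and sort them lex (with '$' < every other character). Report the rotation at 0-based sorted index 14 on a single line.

All 16 rotations (rotation i = S[i:]+S[:i]):
  rot[0] = QQppRqRqpRRRPPr$
  rot[1] = QppRqRqpRRRPPr$Q
  rot[2] = ppRqRqpRRRPPr$QQ
  rot[3] = pRqRqpRRRPPr$QQp
  rot[4] = RqRqpRRRPPr$QQpp
  rot[5] = qRqpRRRPPr$QQppR
  rot[6] = RqpRRRPPr$QQppRq
  rot[7] = qpRRRPPr$QQppRqR
  rot[8] = pRRRPPr$QQppRqRq
  rot[9] = RRRPPr$QQppRqRqp
  rot[10] = RRPPr$QQppRqRqpR
  rot[11] = RPPr$QQppRqRqpRR
  rot[12] = PPr$QQppRqRqpRRR
  rot[13] = Pr$QQppRqRqpRRRP
  rot[14] = r$QQppRqRqpRRRPP
  rot[15] = $QQppRqRqpRRRPPr
Sorted (with $ < everything):
  sorted[0] = $QQppRqRqpRRRPPr
  sorted[1] = PPr$QQppRqRqpRRR
  sorted[2] = Pr$QQppRqRqpRRRP
  sorted[3] = QQppRqRqpRRRPPr$
  sorted[4] = QppRqRqpRRRPPr$Q
  sorted[5] = RPPr$QQppRqRqpRR
  sorted[6] = RRPPr$QQppRqRqpR
  sorted[7] = RRRPPr$QQppRqRqp
  sorted[8] = RqRqpRRRPPr$QQpp
  sorted[9] = RqpRRRPPr$QQppRq
  sorted[10] = pRRRPPr$QQppRqRq
  sorted[11] = pRqRqpRRRPPr$QQp
  sorted[12] = ppRqRqpRRRPPr$QQ
  sorted[13] = qRqpRRRPPr$QQppR
  sorted[14] = qpRRRPPr$QQppRqR
  sorted[15] = r$QQppRqRqpRRRPP
sorted[14] = qpRRRPPr$QQppRqR

Answer: qpRRRPPr$QQppRqR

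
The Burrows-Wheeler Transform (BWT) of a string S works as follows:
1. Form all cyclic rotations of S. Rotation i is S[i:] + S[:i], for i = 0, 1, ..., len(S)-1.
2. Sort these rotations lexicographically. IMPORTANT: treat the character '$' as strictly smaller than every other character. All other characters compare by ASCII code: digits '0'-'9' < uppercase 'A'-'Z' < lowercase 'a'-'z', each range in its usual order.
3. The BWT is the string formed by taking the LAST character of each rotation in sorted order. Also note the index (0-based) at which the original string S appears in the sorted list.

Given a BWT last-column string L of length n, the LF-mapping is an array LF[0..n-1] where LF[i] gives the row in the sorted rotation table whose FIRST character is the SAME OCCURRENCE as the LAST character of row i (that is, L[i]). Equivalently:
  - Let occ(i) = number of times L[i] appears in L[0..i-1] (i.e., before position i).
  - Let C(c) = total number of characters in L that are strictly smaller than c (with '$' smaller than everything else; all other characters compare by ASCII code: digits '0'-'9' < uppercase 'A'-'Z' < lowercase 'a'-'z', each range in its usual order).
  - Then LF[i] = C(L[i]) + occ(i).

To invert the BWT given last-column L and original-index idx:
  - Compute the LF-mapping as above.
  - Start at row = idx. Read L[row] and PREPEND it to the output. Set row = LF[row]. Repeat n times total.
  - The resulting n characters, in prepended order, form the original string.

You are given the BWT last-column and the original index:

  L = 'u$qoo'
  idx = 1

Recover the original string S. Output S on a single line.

Answer: oqou$

Derivation:
LF mapping: 4 0 3 1 2
Walk LF starting at row 1, prepending L[row]:
  step 1: row=1, L[1]='$', prepend. Next row=LF[1]=0
  step 2: row=0, L[0]='u', prepend. Next row=LF[0]=4
  step 3: row=4, L[4]='o', prepend. Next row=LF[4]=2
  step 4: row=2, L[2]='q', prepend. Next row=LF[2]=3
  step 5: row=3, L[3]='o', prepend. Next row=LF[3]=1
Reversed output: oqou$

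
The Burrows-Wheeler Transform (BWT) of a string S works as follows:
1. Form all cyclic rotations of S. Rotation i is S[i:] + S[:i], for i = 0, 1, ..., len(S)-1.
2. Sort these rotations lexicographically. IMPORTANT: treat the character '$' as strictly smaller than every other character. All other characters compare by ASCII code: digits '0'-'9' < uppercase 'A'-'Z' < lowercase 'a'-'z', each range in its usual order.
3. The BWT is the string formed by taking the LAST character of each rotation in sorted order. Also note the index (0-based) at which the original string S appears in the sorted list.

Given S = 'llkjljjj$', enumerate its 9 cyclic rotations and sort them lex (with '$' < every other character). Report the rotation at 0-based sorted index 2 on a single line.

Answer: jj$llkjlj

Derivation:
All 9 rotations (rotation i = S[i:]+S[:i]):
  rot[0] = llkjljjj$
  rot[1] = lkjljjj$l
  rot[2] = kjljjj$ll
  rot[3] = jljjj$llk
  rot[4] = ljjj$llkj
  rot[5] = jjj$llkjl
  rot[6] = jj$llkjlj
  rot[7] = j$llkjljj
  rot[8] = $llkjljjj
Sorted (with $ < everything):
  sorted[0] = $llkjljjj
  sorted[1] = j$llkjljj
  sorted[2] = jj$llkjlj
  sorted[3] = jjj$llkjl
  sorted[4] = jljjj$llk
  sorted[5] = kjljjj$ll
  sorted[6] = ljjj$llkj
  sorted[7] = lkjljjj$l
  sorted[8] = llkjljjj$
sorted[2] = jj$llkjlj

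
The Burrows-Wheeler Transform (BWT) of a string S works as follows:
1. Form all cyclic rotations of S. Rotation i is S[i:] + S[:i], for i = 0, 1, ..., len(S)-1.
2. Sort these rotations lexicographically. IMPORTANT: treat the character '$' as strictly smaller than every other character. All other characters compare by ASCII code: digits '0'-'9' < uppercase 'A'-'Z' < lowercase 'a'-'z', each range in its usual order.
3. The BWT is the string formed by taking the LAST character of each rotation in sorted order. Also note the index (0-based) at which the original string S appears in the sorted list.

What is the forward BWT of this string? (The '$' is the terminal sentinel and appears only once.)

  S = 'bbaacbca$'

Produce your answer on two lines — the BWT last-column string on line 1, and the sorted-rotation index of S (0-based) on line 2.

All 9 rotations (rotation i = S[i:]+S[:i]):
  rot[0] = bbaacbca$
  rot[1] = baacbca$b
  rot[2] = aacbca$bb
  rot[3] = acbca$bba
  rot[4] = cbca$bbaa
  rot[5] = bca$bbaac
  rot[6] = ca$bbaacb
  rot[7] = a$bbaacbc
  rot[8] = $bbaacbca
Sorted (with $ < everything):
  sorted[0] = $bbaacbca  (last char: 'a')
  sorted[1] = a$bbaacbc  (last char: 'c')
  sorted[2] = aacbca$bb  (last char: 'b')
  sorted[3] = acbca$bba  (last char: 'a')
  sorted[4] = baacbca$b  (last char: 'b')
  sorted[5] = bbaacbca$  (last char: '$')
  sorted[6] = bca$bbaac  (last char: 'c')
  sorted[7] = ca$bbaacb  (last char: 'b')
  sorted[8] = cbca$bbaa  (last char: 'a')
Last column: acbab$cba
Original string S is at sorted index 5

Answer: acbab$cba
5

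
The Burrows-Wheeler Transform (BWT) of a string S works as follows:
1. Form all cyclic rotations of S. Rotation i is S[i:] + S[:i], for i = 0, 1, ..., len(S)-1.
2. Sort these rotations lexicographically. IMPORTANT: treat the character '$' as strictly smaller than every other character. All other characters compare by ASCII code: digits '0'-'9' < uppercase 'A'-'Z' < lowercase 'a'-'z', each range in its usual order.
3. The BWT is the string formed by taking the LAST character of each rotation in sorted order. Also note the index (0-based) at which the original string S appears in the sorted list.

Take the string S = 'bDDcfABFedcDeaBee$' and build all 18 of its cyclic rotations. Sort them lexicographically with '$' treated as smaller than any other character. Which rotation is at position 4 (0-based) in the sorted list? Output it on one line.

Answer: DDcfABFedcDeaBee$b

Derivation:
All 18 rotations (rotation i = S[i:]+S[:i]):
  rot[0] = bDDcfABFedcDeaBee$
  rot[1] = DDcfABFedcDeaBee$b
  rot[2] = DcfABFedcDeaBee$bD
  rot[3] = cfABFedcDeaBee$bDD
  rot[4] = fABFedcDeaBee$bDDc
  rot[5] = ABFedcDeaBee$bDDcf
  rot[6] = BFedcDeaBee$bDDcfA
  rot[7] = FedcDeaBee$bDDcfAB
  rot[8] = edcDeaBee$bDDcfABF
  rot[9] = dcDeaBee$bDDcfABFe
  rot[10] = cDeaBee$bDDcfABFed
  rot[11] = DeaBee$bDDcfABFedc
  rot[12] = eaBee$bDDcfABFedcD
  rot[13] = aBee$bDDcfABFedcDe
  rot[14] = Bee$bDDcfABFedcDea
  rot[15] = ee$bDDcfABFedcDeaB
  rot[16] = e$bDDcfABFedcDeaBe
  rot[17] = $bDDcfABFedcDeaBee
Sorted (with $ < everything):
  sorted[0] = $bDDcfABFedcDeaBee
  sorted[1] = ABFedcDeaBee$bDDcf
  sorted[2] = BFedcDeaBee$bDDcfA
  sorted[3] = Bee$bDDcfABFedcDea
  sorted[4] = DDcfABFedcDeaBee$b
  sorted[5] = DcfABFedcDeaBee$bD
  sorted[6] = DeaBee$bDDcfABFedc
  sorted[7] = FedcDeaBee$bDDcfAB
  sorted[8] = aBee$bDDcfABFedcDe
  sorted[9] = bDDcfABFedcDeaBee$
  sorted[10] = cDeaBee$bDDcfABFed
  sorted[11] = cfABFedcDeaBee$bDD
  sorted[12] = dcDeaBee$bDDcfABFe
  sorted[13] = e$bDDcfABFedcDeaBe
  sorted[14] = eaBee$bDDcfABFedcD
  sorted[15] = edcDeaBee$bDDcfABF
  sorted[16] = ee$bDDcfABFedcDeaB
  sorted[17] = fABFedcDeaBee$bDDc
sorted[4] = DDcfABFedcDeaBee$b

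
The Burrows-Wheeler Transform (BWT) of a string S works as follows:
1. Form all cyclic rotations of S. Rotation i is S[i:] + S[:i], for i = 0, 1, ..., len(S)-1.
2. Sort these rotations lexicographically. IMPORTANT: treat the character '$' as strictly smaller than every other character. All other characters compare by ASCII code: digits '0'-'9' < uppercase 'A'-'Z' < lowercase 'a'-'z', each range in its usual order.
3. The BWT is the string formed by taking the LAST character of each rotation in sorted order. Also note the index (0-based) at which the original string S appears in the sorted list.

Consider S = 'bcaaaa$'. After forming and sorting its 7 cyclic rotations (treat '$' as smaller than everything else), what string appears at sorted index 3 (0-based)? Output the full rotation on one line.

Answer: aaa$bca

Derivation:
All 7 rotations (rotation i = S[i:]+S[:i]):
  rot[0] = bcaaaa$
  rot[1] = caaaa$b
  rot[2] = aaaa$bc
  rot[3] = aaa$bca
  rot[4] = aa$bcaa
  rot[5] = a$bcaaa
  rot[6] = $bcaaaa
Sorted (with $ < everything):
  sorted[0] = $bcaaaa
  sorted[1] = a$bcaaa
  sorted[2] = aa$bcaa
  sorted[3] = aaa$bca
  sorted[4] = aaaa$bc
  sorted[5] = bcaaaa$
  sorted[6] = caaaa$b
sorted[3] = aaa$bca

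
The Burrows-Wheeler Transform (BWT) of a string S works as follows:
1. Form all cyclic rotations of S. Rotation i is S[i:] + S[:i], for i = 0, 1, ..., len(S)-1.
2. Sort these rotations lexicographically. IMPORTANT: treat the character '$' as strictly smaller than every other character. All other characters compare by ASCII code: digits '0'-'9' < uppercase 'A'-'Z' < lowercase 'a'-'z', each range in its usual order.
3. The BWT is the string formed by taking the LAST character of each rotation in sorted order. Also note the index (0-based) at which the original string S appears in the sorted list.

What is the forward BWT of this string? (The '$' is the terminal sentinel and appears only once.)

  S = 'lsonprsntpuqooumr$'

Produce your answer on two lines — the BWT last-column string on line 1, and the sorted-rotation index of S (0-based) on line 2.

Answer: r$uossqontumprlnop
1

Derivation:
All 18 rotations (rotation i = S[i:]+S[:i]):
  rot[0] = lsonprsntpuqooumr$
  rot[1] = sonprsntpuqooumr$l
  rot[2] = onprsntpuqooumr$ls
  rot[3] = nprsntpuqooumr$lso
  rot[4] = prsntpuqooumr$lson
  rot[5] = rsntpuqooumr$lsonp
  rot[6] = sntpuqooumr$lsonpr
  rot[7] = ntpuqooumr$lsonprs
  rot[8] = tpuqooumr$lsonprsn
  rot[9] = puqooumr$lsonprsnt
  rot[10] = uqooumr$lsonprsntp
  rot[11] = qooumr$lsonprsntpu
  rot[12] = ooumr$lsonprsntpuq
  rot[13] = oumr$lsonprsntpuqo
  rot[14] = umr$lsonprsntpuqoo
  rot[15] = mr$lsonprsntpuqoou
  rot[16] = r$lsonprsntpuqooum
  rot[17] = $lsonprsntpuqooumr
Sorted (with $ < everything):
  sorted[0] = $lsonprsntpuqooumr  (last char: 'r')
  sorted[1] = lsonprsntpuqooumr$  (last char: '$')
  sorted[2] = mr$lsonprsntpuqoou  (last char: 'u')
  sorted[3] = nprsntpuqooumr$lso  (last char: 'o')
  sorted[4] = ntpuqooumr$lsonprs  (last char: 's')
  sorted[5] = onprsntpuqooumr$ls  (last char: 's')
  sorted[6] = ooumr$lsonprsntpuq  (last char: 'q')
  sorted[7] = oumr$lsonprsntpuqo  (last char: 'o')
  sorted[8] = prsntpuqooumr$lson  (last char: 'n')
  sorted[9] = puqooumr$lsonprsnt  (last char: 't')
  sorted[10] = qooumr$lsonprsntpu  (last char: 'u')
  sorted[11] = r$lsonprsntpuqooum  (last char: 'm')
  sorted[12] = rsntpuqooumr$lsonp  (last char: 'p')
  sorted[13] = sntpuqooumr$lsonpr  (last char: 'r')
  sorted[14] = sonprsntpuqooumr$l  (last char: 'l')
  sorted[15] = tpuqooumr$lsonprsn  (last char: 'n')
  sorted[16] = umr$lsonprsntpuqoo  (last char: 'o')
  sorted[17] = uqooumr$lsonprsntp  (last char: 'p')
Last column: r$uossqontumprlnop
Original string S is at sorted index 1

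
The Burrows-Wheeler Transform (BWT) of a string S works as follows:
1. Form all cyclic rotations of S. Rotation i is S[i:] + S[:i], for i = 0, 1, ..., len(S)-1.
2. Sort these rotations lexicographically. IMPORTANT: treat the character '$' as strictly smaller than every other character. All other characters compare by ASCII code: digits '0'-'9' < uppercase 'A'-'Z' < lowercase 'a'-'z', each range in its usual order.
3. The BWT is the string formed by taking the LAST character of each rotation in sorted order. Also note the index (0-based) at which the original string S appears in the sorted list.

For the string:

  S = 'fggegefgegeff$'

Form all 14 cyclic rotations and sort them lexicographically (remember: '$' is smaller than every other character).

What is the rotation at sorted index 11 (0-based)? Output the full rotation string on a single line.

All 14 rotations (rotation i = S[i:]+S[:i]):
  rot[0] = fggegefgegeff$
  rot[1] = ggegefgegeff$f
  rot[2] = gegefgegeff$fg
  rot[3] = egefgegeff$fgg
  rot[4] = gefgegeff$fgge
  rot[5] = efgegeff$fggeg
  rot[6] = fgegeff$fggege
  rot[7] = gegeff$fggegef
  rot[8] = egeff$fggegefg
  rot[9] = geff$fggegefge
  rot[10] = eff$fggegefgeg
  rot[11] = ff$fggegefgege
  rot[12] = f$fggegefgegef
  rot[13] = $fggegefgegeff
Sorted (with $ < everything):
  sorted[0] = $fggegefgegeff
  sorted[1] = eff$fggegefgeg
  sorted[2] = efgegeff$fggeg
  sorted[3] = egeff$fggegefg
  sorted[4] = egefgegeff$fgg
  sorted[5] = f$fggegefgegef
  sorted[6] = ff$fggegefgege
  sorted[7] = fgegeff$fggege
  sorted[8] = fggegefgegeff$
  sorted[9] = geff$fggegefge
  sorted[10] = gefgegeff$fgge
  sorted[11] = gegeff$fggegef
  sorted[12] = gegefgegeff$fg
  sorted[13] = ggegefgegeff$f
sorted[11] = gegeff$fggegef

Answer: gegeff$fggegef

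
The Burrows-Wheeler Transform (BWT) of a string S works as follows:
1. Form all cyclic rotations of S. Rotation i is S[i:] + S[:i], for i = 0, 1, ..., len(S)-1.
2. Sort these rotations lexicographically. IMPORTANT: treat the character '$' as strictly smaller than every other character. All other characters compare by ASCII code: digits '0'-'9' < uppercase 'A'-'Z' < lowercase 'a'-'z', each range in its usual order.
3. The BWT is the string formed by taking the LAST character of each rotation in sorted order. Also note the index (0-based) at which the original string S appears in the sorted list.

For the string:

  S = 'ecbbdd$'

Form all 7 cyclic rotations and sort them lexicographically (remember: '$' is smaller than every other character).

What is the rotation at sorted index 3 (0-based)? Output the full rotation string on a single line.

All 7 rotations (rotation i = S[i:]+S[:i]):
  rot[0] = ecbbdd$
  rot[1] = cbbdd$e
  rot[2] = bbdd$ec
  rot[3] = bdd$ecb
  rot[4] = dd$ecbb
  rot[5] = d$ecbbd
  rot[6] = $ecbbdd
Sorted (with $ < everything):
  sorted[0] = $ecbbdd
  sorted[1] = bbdd$ec
  sorted[2] = bdd$ecb
  sorted[3] = cbbdd$e
  sorted[4] = d$ecbbd
  sorted[5] = dd$ecbb
  sorted[6] = ecbbdd$
sorted[3] = cbbdd$e

Answer: cbbdd$e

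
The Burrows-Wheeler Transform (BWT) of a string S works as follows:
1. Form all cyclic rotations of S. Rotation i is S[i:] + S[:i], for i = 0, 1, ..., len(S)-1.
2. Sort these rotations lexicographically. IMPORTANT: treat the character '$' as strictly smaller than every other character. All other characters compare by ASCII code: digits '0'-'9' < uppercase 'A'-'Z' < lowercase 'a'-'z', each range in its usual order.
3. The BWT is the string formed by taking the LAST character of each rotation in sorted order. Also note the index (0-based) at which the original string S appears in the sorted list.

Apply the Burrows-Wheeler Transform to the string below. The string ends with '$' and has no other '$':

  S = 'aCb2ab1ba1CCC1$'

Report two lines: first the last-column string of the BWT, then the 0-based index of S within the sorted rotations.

Answer: 1CabbCC1ab$2aC1
10

Derivation:
All 15 rotations (rotation i = S[i:]+S[:i]):
  rot[0] = aCb2ab1ba1CCC1$
  rot[1] = Cb2ab1ba1CCC1$a
  rot[2] = b2ab1ba1CCC1$aC
  rot[3] = 2ab1ba1CCC1$aCb
  rot[4] = ab1ba1CCC1$aCb2
  rot[5] = b1ba1CCC1$aCb2a
  rot[6] = 1ba1CCC1$aCb2ab
  rot[7] = ba1CCC1$aCb2ab1
  rot[8] = a1CCC1$aCb2ab1b
  rot[9] = 1CCC1$aCb2ab1ba
  rot[10] = CCC1$aCb2ab1ba1
  rot[11] = CC1$aCb2ab1ba1C
  rot[12] = C1$aCb2ab1ba1CC
  rot[13] = 1$aCb2ab1ba1CCC
  rot[14] = $aCb2ab1ba1CCC1
Sorted (with $ < everything):
  sorted[0] = $aCb2ab1ba1CCC1  (last char: '1')
  sorted[1] = 1$aCb2ab1ba1CCC  (last char: 'C')
  sorted[2] = 1CCC1$aCb2ab1ba  (last char: 'a')
  sorted[3] = 1ba1CCC1$aCb2ab  (last char: 'b')
  sorted[4] = 2ab1ba1CCC1$aCb  (last char: 'b')
  sorted[5] = C1$aCb2ab1ba1CC  (last char: 'C')
  sorted[6] = CC1$aCb2ab1ba1C  (last char: 'C')
  sorted[7] = CCC1$aCb2ab1ba1  (last char: '1')
  sorted[8] = Cb2ab1ba1CCC1$a  (last char: 'a')
  sorted[9] = a1CCC1$aCb2ab1b  (last char: 'b')
  sorted[10] = aCb2ab1ba1CCC1$  (last char: '$')
  sorted[11] = ab1ba1CCC1$aCb2  (last char: '2')
  sorted[12] = b1ba1CCC1$aCb2a  (last char: 'a')
  sorted[13] = b2ab1ba1CCC1$aC  (last char: 'C')
  sorted[14] = ba1CCC1$aCb2ab1  (last char: '1')
Last column: 1CabbCC1ab$2aC1
Original string S is at sorted index 10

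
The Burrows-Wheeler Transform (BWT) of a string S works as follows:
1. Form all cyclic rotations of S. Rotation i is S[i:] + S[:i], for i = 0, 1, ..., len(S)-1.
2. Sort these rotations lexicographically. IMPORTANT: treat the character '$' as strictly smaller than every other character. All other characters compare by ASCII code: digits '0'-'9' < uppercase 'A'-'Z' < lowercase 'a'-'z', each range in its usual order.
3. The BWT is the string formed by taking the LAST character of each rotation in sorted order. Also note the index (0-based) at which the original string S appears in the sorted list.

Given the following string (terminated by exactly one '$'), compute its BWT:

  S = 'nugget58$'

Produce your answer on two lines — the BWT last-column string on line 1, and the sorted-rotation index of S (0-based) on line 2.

Answer: 8t5ggu$en
6

Derivation:
All 9 rotations (rotation i = S[i:]+S[:i]):
  rot[0] = nugget58$
  rot[1] = ugget58$n
  rot[2] = gget58$nu
  rot[3] = get58$nug
  rot[4] = et58$nugg
  rot[5] = t58$nugge
  rot[6] = 58$nugget
  rot[7] = 8$nugget5
  rot[8] = $nugget58
Sorted (with $ < everything):
  sorted[0] = $nugget58  (last char: '8')
  sorted[1] = 58$nugget  (last char: 't')
  sorted[2] = 8$nugget5  (last char: '5')
  sorted[3] = et58$nugg  (last char: 'g')
  sorted[4] = get58$nug  (last char: 'g')
  sorted[5] = gget58$nu  (last char: 'u')
  sorted[6] = nugget58$  (last char: '$')
  sorted[7] = t58$nugge  (last char: 'e')
  sorted[8] = ugget58$n  (last char: 'n')
Last column: 8t5ggu$en
Original string S is at sorted index 6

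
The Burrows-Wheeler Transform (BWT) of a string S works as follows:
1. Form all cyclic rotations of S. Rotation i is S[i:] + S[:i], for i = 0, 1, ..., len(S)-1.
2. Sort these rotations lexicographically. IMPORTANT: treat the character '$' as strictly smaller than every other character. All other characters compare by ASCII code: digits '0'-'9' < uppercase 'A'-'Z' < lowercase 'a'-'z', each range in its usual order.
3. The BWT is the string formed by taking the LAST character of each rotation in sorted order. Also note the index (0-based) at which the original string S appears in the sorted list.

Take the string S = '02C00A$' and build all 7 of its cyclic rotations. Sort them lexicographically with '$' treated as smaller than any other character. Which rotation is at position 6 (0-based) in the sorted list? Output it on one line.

All 7 rotations (rotation i = S[i:]+S[:i]):
  rot[0] = 02C00A$
  rot[1] = 2C00A$0
  rot[2] = C00A$02
  rot[3] = 00A$02C
  rot[4] = 0A$02C0
  rot[5] = A$02C00
  rot[6] = $02C00A
Sorted (with $ < everything):
  sorted[0] = $02C00A
  sorted[1] = 00A$02C
  sorted[2] = 02C00A$
  sorted[3] = 0A$02C0
  sorted[4] = 2C00A$0
  sorted[5] = A$02C00
  sorted[6] = C00A$02
sorted[6] = C00A$02

Answer: C00A$02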